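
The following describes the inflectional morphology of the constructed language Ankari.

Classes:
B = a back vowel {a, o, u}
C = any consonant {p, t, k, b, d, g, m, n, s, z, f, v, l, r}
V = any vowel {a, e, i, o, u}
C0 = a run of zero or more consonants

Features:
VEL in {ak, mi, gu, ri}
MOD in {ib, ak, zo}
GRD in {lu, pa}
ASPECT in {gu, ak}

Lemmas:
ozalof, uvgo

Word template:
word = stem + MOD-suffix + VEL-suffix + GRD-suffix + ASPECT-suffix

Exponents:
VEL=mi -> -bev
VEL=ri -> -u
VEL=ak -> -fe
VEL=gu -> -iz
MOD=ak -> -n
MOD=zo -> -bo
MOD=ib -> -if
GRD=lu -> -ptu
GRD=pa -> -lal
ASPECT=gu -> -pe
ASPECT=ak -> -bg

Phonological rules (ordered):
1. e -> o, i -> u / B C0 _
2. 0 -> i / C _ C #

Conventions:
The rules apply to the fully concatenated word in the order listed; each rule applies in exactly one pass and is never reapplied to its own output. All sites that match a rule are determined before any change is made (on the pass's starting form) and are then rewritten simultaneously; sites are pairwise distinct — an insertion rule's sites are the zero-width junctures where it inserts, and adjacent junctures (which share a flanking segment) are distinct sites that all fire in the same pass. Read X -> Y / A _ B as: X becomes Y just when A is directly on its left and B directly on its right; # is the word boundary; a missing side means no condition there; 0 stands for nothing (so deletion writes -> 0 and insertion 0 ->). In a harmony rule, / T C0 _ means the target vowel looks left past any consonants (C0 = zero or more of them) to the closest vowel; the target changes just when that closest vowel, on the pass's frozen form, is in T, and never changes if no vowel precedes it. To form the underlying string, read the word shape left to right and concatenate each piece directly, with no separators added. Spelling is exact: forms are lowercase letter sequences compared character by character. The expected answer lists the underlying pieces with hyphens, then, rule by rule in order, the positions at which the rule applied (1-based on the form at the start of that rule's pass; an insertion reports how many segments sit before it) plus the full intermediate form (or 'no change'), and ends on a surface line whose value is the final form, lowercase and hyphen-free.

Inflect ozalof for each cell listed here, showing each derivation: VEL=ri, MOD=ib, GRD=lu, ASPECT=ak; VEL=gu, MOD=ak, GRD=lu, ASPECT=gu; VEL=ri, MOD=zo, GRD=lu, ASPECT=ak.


cell VEL=ri, MOD=ib, GRD=lu, ASPECT=ak:
underlying: ozalof-if-u-ptu-bg
1. e -> o, i -> u / B C0 _: fires at position(s) 7: ozalofufuptubg
2. 0 -> i / C _ C #: inserts after position(s) 13: ozalofufuptubig
surface: ozalofufuptubig

cell VEL=gu, MOD=ak, GRD=lu, ASPECT=gu:
underlying: ozalof-n-iz-ptu-pe
1. e -> o, i -> u / B C0 _: fires at position(s) 8, 14: ozalofnuzptupo
2. 0 -> i / C _ C #: no change
surface: ozalofnuzptupo

cell VEL=ri, MOD=zo, GRD=lu, ASPECT=ak:
underlying: ozalof-bo-u-ptu-bg
1. e -> o, i -> u / B C0 _: no change
2. 0 -> i / C _ C #: inserts after position(s) 13: ozalofbouptubig
surface: ozalofbouptubig


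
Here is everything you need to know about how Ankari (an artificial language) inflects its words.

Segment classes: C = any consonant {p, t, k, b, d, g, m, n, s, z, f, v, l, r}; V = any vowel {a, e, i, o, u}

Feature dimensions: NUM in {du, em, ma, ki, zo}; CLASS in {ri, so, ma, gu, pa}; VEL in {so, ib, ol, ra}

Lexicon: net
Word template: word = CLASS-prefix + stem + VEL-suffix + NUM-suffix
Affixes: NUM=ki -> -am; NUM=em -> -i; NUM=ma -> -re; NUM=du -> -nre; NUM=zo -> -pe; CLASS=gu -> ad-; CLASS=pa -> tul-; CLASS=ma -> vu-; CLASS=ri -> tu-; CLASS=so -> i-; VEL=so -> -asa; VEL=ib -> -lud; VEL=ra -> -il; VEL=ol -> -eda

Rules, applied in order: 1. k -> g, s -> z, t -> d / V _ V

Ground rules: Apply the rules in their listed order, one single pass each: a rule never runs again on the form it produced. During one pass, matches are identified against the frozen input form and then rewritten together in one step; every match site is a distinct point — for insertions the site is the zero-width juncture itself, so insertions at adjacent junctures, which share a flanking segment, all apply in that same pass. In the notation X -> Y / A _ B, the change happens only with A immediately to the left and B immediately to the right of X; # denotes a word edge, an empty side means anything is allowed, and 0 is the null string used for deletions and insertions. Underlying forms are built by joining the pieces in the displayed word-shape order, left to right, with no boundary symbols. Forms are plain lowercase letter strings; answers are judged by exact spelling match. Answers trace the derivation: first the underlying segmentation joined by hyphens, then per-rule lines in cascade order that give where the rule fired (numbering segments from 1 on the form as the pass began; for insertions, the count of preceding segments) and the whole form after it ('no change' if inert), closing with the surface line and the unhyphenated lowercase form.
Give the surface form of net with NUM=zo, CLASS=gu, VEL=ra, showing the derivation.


underlying: ad-net-il-pe
1. k -> g, s -> z, t -> d / V _ V: fires at position(s) 5: adnedilpe
surface: adnedilpe


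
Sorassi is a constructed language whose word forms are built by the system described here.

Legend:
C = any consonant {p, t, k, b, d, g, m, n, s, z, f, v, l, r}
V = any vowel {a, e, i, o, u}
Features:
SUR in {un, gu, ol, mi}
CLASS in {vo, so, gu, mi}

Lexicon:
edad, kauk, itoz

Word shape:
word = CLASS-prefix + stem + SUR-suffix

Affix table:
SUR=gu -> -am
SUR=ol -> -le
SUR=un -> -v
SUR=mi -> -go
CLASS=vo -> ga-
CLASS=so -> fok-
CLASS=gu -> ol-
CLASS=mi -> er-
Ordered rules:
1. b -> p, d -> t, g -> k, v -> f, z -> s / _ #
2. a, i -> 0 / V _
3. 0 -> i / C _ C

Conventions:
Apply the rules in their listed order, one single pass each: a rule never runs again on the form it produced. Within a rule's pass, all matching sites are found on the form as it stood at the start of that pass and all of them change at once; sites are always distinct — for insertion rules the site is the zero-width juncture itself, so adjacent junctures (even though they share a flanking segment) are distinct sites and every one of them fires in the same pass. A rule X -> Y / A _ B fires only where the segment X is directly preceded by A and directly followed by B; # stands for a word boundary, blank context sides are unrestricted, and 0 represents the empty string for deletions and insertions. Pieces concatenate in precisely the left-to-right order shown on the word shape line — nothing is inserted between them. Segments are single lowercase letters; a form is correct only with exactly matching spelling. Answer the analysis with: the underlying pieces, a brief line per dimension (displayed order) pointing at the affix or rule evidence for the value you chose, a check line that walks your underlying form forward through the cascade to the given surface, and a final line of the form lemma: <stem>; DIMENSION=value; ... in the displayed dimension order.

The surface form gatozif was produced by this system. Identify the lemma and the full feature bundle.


underlying: ga-itoz-v
SUR=un - signalled by the affix -v
CLASS=vo - signalled by the affix ga-
check: gaitozv -> gaitozf -> gatozf -> gatozif
lemma: itoz; SUR=un; CLASS=vo


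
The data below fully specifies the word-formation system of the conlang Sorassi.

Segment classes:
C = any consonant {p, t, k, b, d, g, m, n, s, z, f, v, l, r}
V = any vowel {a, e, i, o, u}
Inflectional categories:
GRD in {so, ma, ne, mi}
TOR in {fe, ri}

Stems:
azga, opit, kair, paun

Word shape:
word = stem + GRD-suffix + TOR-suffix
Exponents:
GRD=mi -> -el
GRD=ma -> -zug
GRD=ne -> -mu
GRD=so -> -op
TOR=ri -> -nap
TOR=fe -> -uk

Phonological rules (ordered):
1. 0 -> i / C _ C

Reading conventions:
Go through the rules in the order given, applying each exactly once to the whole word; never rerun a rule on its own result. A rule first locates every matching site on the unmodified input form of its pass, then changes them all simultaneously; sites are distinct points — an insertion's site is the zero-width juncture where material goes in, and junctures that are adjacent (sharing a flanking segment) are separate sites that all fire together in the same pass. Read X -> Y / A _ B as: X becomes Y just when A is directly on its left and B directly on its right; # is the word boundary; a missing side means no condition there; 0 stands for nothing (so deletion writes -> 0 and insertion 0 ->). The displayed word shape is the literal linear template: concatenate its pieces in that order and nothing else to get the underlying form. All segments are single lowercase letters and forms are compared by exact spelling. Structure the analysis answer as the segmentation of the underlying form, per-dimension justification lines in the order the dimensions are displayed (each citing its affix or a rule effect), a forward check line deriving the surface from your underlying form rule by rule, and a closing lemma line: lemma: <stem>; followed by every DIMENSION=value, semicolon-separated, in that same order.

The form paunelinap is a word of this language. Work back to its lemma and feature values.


underlying: paun-el-nap
GRD=mi - signalled by the affix -el
TOR=ri - signalled by the affix -nap
check: paunelnap -> paunelinap
lemma: paun; GRD=mi; TOR=ri


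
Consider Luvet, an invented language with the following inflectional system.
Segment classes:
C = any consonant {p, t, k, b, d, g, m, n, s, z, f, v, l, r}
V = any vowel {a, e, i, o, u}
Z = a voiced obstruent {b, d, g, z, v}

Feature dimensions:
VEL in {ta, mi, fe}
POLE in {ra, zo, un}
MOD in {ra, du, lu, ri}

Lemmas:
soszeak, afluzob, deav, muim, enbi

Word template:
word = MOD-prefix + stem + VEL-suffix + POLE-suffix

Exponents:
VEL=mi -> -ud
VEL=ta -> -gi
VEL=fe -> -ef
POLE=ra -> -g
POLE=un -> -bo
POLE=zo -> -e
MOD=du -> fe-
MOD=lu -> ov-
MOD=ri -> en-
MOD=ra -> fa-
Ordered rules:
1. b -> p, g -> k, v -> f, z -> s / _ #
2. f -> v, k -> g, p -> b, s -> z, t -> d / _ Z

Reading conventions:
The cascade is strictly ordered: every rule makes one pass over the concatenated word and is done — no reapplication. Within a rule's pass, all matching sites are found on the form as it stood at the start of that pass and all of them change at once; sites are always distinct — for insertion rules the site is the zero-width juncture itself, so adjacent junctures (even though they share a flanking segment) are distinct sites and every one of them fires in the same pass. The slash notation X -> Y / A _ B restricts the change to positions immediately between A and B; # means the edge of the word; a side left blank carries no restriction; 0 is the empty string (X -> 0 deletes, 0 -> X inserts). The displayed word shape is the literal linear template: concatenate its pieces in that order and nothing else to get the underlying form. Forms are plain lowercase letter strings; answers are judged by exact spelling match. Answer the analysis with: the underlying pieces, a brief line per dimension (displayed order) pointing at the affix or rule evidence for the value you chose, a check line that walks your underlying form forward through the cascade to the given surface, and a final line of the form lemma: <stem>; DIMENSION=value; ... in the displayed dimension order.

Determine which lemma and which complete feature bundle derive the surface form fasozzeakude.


underlying: fa-soszeak-ud-e
VEL=mi - signalled by the affix -ud
POLE=zo - signalled by the affix -e
MOD=ra - signalled by the affix fa-
check: fasoszeakude -> fasoszeakude -> fasozzeakude
lemma: soszeak; VEL=mi; POLE=zo; MOD=ra


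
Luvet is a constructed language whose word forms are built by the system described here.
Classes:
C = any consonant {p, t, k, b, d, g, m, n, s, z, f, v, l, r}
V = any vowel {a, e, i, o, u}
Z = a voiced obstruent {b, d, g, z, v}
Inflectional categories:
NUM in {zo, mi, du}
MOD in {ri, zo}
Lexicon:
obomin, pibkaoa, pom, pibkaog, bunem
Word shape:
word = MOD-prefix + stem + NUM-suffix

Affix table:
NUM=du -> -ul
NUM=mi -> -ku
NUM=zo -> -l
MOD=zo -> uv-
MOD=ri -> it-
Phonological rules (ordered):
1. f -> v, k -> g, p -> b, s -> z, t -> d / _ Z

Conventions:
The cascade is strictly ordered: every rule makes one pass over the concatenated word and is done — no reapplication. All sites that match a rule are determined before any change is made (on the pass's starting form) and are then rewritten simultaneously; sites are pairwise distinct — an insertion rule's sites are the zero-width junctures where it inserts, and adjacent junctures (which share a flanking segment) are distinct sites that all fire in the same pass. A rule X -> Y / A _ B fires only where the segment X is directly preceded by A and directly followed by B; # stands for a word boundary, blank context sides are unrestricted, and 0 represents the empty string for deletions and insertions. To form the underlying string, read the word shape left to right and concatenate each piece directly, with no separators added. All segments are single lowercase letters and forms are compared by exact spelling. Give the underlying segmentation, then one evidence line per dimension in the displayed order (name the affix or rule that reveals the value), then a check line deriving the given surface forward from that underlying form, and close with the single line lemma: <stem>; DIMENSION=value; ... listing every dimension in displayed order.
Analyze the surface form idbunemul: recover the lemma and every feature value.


underlying: it-bunem-ul
NUM=du - signalled by the affix -ul
MOD=ri - signalled by the affix it-
check: itbunemul -> idbunemul
lemma: bunem; NUM=du; MOD=ri


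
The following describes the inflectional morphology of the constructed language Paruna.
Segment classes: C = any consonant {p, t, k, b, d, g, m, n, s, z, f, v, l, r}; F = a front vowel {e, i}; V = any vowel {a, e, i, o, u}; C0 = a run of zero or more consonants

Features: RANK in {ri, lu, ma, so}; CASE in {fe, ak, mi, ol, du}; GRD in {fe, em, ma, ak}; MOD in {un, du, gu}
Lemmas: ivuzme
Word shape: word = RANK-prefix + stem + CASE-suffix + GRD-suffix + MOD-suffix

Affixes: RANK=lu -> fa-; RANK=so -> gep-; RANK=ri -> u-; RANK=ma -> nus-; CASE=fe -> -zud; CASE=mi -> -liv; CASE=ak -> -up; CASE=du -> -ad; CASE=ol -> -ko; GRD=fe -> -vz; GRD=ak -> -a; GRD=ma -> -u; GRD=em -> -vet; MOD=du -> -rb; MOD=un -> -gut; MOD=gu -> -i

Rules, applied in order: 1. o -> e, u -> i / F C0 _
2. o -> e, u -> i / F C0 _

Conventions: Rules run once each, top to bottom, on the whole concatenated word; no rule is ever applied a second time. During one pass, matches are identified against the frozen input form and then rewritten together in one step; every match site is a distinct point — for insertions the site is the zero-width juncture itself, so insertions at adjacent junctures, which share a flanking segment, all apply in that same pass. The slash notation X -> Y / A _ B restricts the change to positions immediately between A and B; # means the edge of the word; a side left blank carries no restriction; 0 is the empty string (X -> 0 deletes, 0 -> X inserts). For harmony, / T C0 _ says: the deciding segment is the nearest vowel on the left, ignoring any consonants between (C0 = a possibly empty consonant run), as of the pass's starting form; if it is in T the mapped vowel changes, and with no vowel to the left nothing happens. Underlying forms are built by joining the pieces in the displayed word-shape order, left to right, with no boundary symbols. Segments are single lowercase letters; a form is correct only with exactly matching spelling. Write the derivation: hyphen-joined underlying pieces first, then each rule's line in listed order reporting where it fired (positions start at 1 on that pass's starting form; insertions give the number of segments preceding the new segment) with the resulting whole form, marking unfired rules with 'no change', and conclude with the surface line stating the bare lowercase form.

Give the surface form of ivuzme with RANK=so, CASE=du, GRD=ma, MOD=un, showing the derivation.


underlying: gep-ivuzme-ad-u-gut
1. o -> e, u -> i / F C0 _: fires at position(s) 6: gepivizmeadugut
2. o -> e, u -> i / F C0 _: no change
surface: gepivizmeadugut


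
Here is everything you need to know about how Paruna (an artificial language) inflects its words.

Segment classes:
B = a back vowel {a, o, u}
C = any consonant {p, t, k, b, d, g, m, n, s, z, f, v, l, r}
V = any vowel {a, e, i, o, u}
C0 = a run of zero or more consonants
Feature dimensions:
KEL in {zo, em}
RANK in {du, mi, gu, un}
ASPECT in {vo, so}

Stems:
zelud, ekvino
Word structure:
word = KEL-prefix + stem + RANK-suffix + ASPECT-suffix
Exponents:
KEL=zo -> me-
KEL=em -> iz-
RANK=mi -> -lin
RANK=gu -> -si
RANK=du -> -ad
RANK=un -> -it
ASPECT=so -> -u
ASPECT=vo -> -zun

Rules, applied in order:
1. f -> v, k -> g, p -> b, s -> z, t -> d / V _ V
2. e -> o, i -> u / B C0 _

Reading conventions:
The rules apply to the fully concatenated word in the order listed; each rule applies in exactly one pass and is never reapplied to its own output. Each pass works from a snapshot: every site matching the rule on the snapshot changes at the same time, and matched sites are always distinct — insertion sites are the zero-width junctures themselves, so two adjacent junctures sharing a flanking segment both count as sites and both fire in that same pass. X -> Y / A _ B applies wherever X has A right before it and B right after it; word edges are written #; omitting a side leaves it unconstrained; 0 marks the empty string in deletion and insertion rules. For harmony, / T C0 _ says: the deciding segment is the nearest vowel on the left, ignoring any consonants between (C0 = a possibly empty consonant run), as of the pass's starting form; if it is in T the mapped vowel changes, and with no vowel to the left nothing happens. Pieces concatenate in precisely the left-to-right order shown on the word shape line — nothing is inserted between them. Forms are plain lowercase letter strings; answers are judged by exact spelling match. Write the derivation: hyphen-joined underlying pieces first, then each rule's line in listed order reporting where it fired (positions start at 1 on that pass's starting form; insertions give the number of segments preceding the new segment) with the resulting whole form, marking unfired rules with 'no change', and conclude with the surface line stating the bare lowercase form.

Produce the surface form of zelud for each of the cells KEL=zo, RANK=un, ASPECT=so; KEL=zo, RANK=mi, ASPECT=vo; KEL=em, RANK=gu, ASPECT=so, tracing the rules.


cell KEL=zo, RANK=un, ASPECT=so:
underlying: me-zelud-it-u
1. f -> v, k -> g, p -> b, s -> z, t -> d / V _ V: fires at position(s) 9: mezeludidu
2. e -> o, i -> u / B C0 _: fires at position(s) 8: mezelududu
surface: mezelududu

cell KEL=zo, RANK=mi, ASPECT=vo:
underlying: me-zelud-lin-zun
1. f -> v, k -> g, p -> b, s -> z, t -> d / V _ V: no change
2. e -> o, i -> u / B C0 _: fires at position(s) 9: mezeludlunzun
surface: mezeludlunzun

cell KEL=em, RANK=gu, ASPECT=so:
underlying: iz-zelud-si-u
1. f -> v, k -> g, p -> b, s -> z, t -> d / V _ V: no change
2. e -> o, i -> u / B C0 _: fires at position(s) 9: izzeludsuu
surface: izzeludsuu


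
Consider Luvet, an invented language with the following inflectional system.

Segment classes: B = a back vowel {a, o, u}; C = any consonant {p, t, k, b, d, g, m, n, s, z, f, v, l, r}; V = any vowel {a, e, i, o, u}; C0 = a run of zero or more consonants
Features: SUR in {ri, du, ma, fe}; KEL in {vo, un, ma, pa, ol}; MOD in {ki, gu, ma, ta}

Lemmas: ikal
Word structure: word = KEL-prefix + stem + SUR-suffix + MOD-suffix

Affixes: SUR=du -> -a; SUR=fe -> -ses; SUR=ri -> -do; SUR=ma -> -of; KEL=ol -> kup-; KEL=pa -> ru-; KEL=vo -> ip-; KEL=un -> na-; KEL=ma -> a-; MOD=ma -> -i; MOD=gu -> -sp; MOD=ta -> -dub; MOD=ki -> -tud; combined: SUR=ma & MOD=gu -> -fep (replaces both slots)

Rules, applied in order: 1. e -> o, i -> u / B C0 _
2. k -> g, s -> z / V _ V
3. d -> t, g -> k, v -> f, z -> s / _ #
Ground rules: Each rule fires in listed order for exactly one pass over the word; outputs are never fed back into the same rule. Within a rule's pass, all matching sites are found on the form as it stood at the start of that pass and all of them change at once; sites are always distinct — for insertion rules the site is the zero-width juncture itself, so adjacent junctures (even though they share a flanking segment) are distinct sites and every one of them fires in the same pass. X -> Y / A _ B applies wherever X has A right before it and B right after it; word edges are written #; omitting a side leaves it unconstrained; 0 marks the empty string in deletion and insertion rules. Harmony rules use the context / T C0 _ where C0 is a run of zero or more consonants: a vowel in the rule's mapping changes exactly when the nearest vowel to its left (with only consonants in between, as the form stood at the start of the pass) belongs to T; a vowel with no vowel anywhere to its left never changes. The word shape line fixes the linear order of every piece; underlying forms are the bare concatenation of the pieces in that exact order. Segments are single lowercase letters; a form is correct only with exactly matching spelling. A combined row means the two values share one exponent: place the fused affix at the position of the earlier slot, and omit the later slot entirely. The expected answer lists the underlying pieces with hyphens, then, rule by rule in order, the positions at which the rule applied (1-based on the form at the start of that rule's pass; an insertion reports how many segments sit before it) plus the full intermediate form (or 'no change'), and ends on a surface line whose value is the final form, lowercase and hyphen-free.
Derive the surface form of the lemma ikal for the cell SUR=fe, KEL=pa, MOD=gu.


underlying: ru-ikal-ses-sp
1. e -> o, i -> u / B C0 _: fires at position(s) 3, 8: ruukalsossp
2. k -> g, s -> z / V _ V: fires at position(s) 4: ruugalsossp
3. d -> t, g -> k, v -> f, z -> s / _ #: no change
surface: ruugalsossp


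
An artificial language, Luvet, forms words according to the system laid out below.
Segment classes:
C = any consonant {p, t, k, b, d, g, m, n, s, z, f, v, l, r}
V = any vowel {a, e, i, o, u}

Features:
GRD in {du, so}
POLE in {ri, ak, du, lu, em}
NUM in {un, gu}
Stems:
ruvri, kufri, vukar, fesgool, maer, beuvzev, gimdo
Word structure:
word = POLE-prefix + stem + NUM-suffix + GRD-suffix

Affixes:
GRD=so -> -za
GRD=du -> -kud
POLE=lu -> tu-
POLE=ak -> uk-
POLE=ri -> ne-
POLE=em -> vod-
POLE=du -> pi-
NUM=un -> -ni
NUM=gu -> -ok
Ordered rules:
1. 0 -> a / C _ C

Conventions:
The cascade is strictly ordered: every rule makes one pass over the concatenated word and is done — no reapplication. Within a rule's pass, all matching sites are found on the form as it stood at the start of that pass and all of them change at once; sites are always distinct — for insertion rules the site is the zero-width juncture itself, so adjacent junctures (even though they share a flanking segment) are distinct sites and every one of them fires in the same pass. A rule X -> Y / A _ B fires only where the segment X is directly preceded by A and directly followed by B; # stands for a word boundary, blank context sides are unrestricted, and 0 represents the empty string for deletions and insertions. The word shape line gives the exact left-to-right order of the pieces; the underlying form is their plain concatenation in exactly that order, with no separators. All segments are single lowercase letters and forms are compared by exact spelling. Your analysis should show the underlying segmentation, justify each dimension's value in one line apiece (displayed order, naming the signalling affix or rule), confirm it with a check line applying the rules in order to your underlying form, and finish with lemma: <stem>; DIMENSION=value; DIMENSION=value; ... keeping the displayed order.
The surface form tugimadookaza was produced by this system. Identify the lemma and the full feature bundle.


underlying: tu-gimdo-ok-za
GRD=so - signalled by the affix -za
POLE=lu - signalled by the affix tu-
NUM=gu - signalled by the affix -ok
check: tugimdookza -> tugimadookaza
lemma: gimdo; GRD=so; POLE=lu; NUM=gu


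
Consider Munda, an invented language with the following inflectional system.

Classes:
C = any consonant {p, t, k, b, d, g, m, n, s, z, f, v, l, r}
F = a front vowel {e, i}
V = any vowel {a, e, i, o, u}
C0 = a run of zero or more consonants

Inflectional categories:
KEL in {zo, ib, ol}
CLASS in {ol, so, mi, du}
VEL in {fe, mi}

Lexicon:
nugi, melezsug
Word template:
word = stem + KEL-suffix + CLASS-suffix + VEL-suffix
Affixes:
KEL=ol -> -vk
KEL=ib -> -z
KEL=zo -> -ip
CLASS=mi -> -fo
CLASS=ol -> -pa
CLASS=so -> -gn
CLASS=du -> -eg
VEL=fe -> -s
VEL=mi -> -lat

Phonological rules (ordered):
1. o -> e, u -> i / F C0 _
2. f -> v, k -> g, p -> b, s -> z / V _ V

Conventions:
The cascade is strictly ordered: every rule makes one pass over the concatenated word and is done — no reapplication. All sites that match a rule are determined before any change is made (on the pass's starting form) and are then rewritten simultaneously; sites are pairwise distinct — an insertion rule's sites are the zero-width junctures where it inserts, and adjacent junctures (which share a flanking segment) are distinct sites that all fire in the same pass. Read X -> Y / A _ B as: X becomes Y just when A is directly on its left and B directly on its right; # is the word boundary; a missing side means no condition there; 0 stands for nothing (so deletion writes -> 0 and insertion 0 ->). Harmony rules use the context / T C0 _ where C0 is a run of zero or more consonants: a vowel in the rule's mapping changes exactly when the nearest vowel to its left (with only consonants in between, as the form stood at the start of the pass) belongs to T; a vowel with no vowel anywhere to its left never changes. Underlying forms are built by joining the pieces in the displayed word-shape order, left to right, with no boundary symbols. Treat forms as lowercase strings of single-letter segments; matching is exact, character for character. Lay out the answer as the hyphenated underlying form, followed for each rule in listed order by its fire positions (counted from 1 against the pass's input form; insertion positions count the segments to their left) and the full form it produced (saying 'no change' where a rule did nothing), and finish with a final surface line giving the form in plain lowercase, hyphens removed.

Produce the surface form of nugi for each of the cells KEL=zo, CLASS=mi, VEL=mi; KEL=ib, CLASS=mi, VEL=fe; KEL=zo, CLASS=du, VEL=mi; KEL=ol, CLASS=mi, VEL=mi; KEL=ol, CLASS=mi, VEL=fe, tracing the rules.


cell KEL=zo, CLASS=mi, VEL=mi:
underlying: nugi-ip-fo-lat
1. o -> e, u -> i / F C0 _: fires at position(s) 8: nugiipfelat
2. f -> v, k -> g, p -> b, s -> z / V _ V: no change
surface: nugiipfelat

cell KEL=ib, CLASS=mi, VEL=fe:
underlying: nugi-z-fo-s
1. o -> e, u -> i / F C0 _: fires at position(s) 7: nugizfes
2. f -> v, k -> g, p -> b, s -> z / V _ V: no change
surface: nugizfes

cell KEL=zo, CLASS=du, VEL=mi:
underlying: nugi-ip-eg-lat
1. o -> e, u -> i / F C0 _: no change
2. f -> v, k -> g, p -> b, s -> z / V _ V: fires at position(s) 6: nugiibeglat
surface: nugiibeglat

cell KEL=ol, CLASS=mi, VEL=mi:
underlying: nugi-vk-fo-lat
1. o -> e, u -> i / F C0 _: fires at position(s) 8: nugivkfelat
2. f -> v, k -> g, p -> b, s -> z / V _ V: no change
surface: nugivkfelat

cell KEL=ol, CLASS=mi, VEL=fe:
underlying: nugi-vk-fo-s
1. o -> e, u -> i / F C0 _: fires at position(s) 8: nugivkfes
2. f -> v, k -> g, p -> b, s -> z / V _ V: no change
surface: nugivkfes


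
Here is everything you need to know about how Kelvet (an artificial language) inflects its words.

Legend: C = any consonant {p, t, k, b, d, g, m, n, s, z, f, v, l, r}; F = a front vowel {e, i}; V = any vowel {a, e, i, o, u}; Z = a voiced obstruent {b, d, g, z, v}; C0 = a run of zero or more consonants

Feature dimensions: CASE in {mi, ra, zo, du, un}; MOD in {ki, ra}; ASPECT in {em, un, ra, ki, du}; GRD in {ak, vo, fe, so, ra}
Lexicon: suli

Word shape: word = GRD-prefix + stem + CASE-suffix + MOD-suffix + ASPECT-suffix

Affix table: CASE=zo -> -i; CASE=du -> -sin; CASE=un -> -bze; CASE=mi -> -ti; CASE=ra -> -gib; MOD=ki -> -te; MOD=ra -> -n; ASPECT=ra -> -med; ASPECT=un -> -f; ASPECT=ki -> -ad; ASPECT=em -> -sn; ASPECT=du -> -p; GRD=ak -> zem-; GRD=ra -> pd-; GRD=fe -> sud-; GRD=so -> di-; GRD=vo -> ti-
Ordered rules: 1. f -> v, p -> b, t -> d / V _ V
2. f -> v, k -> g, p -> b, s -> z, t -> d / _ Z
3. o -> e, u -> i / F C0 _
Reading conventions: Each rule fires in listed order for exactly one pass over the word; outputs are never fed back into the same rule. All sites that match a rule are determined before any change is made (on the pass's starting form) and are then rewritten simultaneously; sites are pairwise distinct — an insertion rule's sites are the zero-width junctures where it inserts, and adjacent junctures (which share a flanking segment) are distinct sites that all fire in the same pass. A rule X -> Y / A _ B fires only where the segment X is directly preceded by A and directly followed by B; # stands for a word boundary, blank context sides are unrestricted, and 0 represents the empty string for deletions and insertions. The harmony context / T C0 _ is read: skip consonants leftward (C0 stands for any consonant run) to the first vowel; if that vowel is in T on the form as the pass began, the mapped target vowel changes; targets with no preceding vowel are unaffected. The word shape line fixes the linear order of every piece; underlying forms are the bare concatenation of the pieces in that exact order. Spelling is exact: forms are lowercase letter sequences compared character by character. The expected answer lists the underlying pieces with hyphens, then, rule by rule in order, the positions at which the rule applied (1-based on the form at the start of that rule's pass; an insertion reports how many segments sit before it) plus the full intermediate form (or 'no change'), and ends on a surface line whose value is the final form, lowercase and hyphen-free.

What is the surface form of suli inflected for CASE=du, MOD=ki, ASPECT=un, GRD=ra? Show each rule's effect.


underlying: pd-suli-sin-te-f
1. f -> v, p -> b, t -> d / V _ V: no change
2. f -> v, k -> g, p -> b, s -> z, t -> d / _ Z: fires at position(s) 1: bdsulisintef
3. o -> e, u -> i / F C0 _: no change
surface: bdsulisintef


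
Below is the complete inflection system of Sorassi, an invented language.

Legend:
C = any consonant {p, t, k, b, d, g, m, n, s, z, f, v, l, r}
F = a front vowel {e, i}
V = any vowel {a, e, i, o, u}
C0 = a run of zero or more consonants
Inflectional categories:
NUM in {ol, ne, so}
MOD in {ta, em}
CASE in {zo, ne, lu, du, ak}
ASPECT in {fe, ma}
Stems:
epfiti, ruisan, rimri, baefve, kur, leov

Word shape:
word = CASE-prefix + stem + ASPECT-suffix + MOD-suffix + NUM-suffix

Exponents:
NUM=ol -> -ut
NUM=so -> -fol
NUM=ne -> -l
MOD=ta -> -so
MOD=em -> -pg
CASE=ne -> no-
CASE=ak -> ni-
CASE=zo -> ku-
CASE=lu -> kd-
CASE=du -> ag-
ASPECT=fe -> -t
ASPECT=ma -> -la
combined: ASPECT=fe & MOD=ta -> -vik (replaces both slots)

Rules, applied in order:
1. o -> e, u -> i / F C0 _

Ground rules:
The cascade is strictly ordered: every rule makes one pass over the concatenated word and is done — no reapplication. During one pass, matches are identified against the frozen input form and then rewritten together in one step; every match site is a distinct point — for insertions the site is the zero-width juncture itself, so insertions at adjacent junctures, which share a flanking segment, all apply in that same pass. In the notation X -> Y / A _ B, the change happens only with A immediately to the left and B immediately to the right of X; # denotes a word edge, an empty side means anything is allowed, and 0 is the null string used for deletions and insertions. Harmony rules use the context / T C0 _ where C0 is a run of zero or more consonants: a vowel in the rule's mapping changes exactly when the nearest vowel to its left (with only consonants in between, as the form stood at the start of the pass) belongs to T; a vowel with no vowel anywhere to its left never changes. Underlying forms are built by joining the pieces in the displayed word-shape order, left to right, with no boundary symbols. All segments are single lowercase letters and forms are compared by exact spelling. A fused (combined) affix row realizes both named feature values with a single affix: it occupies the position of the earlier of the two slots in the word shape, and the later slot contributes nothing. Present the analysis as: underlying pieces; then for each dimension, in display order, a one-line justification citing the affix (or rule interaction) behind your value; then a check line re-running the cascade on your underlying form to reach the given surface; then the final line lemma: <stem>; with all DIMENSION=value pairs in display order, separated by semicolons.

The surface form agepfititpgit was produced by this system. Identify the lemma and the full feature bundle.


underlying: ag-epfiti-t-pg-ut
NUM=ol - signalled by the affix -ut
MOD=em - signalled by the affix -pg
CASE=du - signalled by the affix ag-
ASPECT=fe - signalled by the affix -t
check: agepfititpgut -> agepfititpgit
lemma: epfiti; NUM=ol; MOD=em; CASE=du; ASPECT=fe


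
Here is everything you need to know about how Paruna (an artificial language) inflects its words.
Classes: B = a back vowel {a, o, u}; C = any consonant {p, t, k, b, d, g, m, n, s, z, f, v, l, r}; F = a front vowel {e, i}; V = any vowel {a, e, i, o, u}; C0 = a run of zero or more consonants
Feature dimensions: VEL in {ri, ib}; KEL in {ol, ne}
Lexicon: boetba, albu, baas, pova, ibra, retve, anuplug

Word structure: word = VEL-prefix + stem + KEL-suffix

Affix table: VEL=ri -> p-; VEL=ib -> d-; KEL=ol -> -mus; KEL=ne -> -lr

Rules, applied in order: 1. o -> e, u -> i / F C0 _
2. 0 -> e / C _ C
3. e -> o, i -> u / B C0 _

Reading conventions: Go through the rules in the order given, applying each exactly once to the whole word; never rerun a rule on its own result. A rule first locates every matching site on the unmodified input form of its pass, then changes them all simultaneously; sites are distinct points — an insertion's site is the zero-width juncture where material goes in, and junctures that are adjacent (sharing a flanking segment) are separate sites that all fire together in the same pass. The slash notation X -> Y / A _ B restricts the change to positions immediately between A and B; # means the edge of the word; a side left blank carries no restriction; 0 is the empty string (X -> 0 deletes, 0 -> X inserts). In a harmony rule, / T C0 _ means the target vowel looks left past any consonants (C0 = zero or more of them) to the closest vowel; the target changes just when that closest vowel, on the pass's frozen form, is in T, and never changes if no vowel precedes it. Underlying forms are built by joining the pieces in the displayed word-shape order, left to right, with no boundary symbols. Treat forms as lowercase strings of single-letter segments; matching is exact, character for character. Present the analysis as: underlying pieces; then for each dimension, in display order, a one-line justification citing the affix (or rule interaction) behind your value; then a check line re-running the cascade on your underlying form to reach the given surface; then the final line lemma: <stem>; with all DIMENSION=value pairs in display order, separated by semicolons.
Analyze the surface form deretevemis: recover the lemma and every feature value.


underlying: d-retve-mus
VEL=ib - signalled by the affix d-
KEL=ol - signalled by the affix -mus
check: dretvemus -> dretvemis -> deretevemis -> deretevemis
lemma: retve; VEL=ib; KEL=ol


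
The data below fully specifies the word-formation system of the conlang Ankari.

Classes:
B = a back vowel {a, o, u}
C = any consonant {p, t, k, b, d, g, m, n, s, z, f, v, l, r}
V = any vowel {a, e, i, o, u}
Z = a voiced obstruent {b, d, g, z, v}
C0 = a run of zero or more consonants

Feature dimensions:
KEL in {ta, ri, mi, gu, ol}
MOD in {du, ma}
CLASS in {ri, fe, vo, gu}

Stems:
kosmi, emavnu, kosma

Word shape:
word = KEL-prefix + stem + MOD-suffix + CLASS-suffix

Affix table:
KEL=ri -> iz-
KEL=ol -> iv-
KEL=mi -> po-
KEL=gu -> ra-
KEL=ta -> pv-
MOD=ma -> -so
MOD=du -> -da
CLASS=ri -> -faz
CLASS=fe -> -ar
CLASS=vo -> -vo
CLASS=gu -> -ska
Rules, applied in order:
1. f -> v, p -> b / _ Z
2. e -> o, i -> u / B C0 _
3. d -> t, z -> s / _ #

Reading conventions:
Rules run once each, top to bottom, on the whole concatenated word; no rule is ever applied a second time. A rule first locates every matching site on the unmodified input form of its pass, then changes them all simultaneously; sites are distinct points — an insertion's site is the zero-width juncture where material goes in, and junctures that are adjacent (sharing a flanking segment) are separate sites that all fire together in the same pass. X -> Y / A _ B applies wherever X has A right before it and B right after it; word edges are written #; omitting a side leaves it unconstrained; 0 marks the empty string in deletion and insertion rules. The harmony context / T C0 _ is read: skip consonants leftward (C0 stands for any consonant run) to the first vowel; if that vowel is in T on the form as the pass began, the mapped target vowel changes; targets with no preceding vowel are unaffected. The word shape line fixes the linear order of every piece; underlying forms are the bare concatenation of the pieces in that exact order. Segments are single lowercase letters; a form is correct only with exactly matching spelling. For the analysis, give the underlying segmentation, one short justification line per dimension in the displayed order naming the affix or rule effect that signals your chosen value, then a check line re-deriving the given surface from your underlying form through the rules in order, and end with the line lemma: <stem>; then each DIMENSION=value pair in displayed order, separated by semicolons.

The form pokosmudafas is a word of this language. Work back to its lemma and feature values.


underlying: po-kosmi-da-faz
KEL=mi - signalled by the affix po-
MOD=du - signalled by the affix -da
CLASS=ri - signalled by the affix -faz
check: pokosmidafaz -> pokosmidafaz -> pokosmudafaz -> pokosmudafas
lemma: kosmi; KEL=mi; MOD=du; CLASS=ri


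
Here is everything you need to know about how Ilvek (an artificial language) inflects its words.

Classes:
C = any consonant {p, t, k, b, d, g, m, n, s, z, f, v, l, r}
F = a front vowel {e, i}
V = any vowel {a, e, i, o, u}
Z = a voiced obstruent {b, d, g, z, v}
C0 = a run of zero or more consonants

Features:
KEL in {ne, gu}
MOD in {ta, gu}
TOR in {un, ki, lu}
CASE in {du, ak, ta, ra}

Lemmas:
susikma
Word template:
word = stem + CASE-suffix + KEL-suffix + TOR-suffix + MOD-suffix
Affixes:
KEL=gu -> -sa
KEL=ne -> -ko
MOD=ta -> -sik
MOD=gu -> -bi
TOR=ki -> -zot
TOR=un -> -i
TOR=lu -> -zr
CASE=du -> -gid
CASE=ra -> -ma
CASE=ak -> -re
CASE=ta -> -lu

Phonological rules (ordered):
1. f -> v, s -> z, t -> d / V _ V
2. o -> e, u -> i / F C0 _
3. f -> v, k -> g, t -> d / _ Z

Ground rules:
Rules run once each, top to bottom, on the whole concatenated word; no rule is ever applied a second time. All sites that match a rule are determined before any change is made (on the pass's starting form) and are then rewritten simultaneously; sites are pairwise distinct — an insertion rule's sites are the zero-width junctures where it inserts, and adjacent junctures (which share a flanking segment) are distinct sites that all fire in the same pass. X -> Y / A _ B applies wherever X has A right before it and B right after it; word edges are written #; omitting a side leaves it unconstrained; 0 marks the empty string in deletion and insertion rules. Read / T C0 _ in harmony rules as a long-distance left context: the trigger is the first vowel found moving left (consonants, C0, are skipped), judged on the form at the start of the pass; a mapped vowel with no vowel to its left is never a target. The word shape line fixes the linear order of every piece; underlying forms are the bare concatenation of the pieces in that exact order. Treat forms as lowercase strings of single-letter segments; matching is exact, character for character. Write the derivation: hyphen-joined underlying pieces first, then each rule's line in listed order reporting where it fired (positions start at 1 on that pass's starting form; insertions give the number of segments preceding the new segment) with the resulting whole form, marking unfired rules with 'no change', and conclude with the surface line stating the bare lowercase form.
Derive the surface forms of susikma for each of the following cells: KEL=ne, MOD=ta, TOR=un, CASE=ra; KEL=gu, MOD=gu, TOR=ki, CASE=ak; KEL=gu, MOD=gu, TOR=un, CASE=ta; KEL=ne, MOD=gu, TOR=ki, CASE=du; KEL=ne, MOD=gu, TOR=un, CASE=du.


cell KEL=ne, MOD=ta, TOR=un, CASE=ra:
underlying: susikma-ma-ko-i-sik
1. f -> v, s -> z, t -> d / V _ V: fires at position(s) 3, 13: suzikmamakoizik
2. o -> e, u -> i / F C0 _: no change
3. f -> v, k -> g, t -> d / _ Z: no change
surface: suzikmamakoizik

cell KEL=gu, MOD=gu, TOR=ki, CASE=ak:
underlying: susikma-re-sa-zot-bi
1. f -> v, s -> z, t -> d / V _ V: fires at position(s) 3, 10: suzikmarezazotbi
2. o -> e, u -> i / F C0 _: no change
3. f -> v, k -> g, t -> d / _ Z: fires at position(s) 14: suzikmarezazodbi
surface: suzikmarezazodbi

cell KEL=gu, MOD=gu, TOR=un, CASE=ta:
underlying: susikma-lu-sa-i-bi
1. f -> v, s -> z, t -> d / V _ V: fires at position(s) 3, 10: suzikmaluzaibi
2. o -> e, u -> i / F C0 _: no change
3. f -> v, k -> g, t -> d / _ Z: no change
surface: suzikmaluzaibi

cell KEL=ne, MOD=gu, TOR=ki, CASE=du:
underlying: susikma-gid-ko-zot-bi
1. f -> v, s -> z, t -> d / V _ V: fires at position(s) 3: suzikmagidkozotbi
2. o -> e, u -> i / F C0 _: fires at position(s) 12: suzikmagidkezotbi
3. f -> v, k -> g, t -> d / _ Z: fires at position(s) 15: suzikmagidkezodbi
surface: suzikmagidkezodbi

cell KEL=ne, MOD=gu, TOR=un, CASE=du:
underlying: susikma-gid-ko-i-bi
1. f -> v, s -> z, t -> d / V _ V: fires at position(s) 3: suzikmagidkoibi
2. o -> e, u -> i / F C0 _: fires at position(s) 12: suzikmagidkeibi
3. f -> v, k -> g, t -> d / _ Z: no change
surface: suzikmagidkeibi
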